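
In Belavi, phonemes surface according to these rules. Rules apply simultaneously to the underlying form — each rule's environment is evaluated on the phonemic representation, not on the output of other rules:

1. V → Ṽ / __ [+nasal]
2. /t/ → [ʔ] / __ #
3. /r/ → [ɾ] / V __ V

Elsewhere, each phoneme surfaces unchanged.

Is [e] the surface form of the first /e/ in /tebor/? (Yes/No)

Yes

/e/ (between /t/ and /b/): rule 1 targets it, but not before a nasal consonant → unchanged [e].
The actual realization is [e], which matches [e].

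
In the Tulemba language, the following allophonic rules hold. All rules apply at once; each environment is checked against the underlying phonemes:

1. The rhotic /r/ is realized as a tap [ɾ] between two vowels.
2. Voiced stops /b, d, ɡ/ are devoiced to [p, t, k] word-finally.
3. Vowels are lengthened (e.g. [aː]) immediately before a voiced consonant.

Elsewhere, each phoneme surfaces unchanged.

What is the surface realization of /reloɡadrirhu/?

[reːloːɡaːdriːrhu]

/r/ (word-initial) fails the environment for rule 1, so it stays [r].
/e/ (between /r/ and /l/): before a voiced consonant, so rule 3 applies → [eː].
/o/ (between /l/ and /ɡ/) occurs before a voiced consonant → [oː] by rule 3.
/ɡ/ — between /o/ and /a/; rule 2 does not apply here → [ɡ].
/a/ (between /ɡ/ and /d/) occurs before a voiced consonant → [aː] by rule 3.
/d/ (between /a/ and /r/) is in the target of rule 2 but the environment (word-finally) is not met → [d].
/r/ (between /d/ and /i/) fails the environment for rule 1, so it stays [r].
/i/ meets the environment for rule 3 (before a voiced consonant) → [iː].
/r/ (between /i/ and /h/) fails the environment for rule 1, so it stays [r].
/u/ (word-final): rule 3 targets it, but not before a voiced consonant → unchanged [u].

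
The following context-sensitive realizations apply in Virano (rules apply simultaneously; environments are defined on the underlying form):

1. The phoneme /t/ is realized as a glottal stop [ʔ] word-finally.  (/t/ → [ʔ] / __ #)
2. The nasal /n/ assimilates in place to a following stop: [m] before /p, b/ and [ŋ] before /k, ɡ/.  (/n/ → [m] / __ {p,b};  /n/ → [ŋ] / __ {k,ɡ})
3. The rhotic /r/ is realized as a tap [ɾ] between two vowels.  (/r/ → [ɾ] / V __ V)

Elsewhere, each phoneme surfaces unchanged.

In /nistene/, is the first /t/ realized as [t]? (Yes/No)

Yes

/t/ (between /s/ and /e/) is in the target of rule 1 but the environment (word-finally) is not met → [t].
The actual realization is [t], which matches [t].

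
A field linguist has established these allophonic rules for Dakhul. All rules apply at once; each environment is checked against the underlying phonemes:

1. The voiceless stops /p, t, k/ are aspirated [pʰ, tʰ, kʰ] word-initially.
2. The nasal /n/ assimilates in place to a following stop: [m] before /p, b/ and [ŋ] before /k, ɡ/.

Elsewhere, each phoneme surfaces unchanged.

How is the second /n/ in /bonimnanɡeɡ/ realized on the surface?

/n/ — between /m/ and /a/; rule 2 does not apply here → [n].

[n]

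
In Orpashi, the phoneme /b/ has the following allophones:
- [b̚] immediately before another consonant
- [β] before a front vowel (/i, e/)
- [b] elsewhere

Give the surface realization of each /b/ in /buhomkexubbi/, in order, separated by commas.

[b], [b̚], [β]

Occurrence 1 (position 1): no conditioning environment matches → elsewhere allophone [b].
Occurrence 2 (position 10): immediately before another consonant → [b̚].
Occurrence 3 (position 11): before a front vowel (/i, e/) → [β].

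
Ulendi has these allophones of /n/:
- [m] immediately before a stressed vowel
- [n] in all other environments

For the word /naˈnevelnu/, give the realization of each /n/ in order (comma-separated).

Occurrence 1 (position 1): no conditioning environment matches → elsewhere allophone [n].
Occurrence 2 (position 3): immediately before a stressed vowel → [m].
Occurrence 3 (position 8): no conditioning environment matches → elsewhere allophone [n].

[n], [m], [n]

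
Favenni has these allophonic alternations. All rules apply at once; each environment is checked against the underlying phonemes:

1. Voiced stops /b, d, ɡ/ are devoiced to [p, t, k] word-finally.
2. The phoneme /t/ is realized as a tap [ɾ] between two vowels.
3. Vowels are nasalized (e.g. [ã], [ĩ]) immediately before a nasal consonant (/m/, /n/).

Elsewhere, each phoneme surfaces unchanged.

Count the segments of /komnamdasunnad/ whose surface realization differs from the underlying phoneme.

Segments that undergo a rule: /o/ → [õ] (rule 3); /a/ → [ã] (rule 3); /u/ → [ũ] (rule 3); /d/ → [t] (rule 1).
All other segments surface unchanged.

4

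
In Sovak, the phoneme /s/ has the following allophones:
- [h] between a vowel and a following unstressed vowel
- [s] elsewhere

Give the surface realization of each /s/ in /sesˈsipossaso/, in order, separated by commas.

Occurrence 1 (position 1): no conditioning environment matches → elsewhere allophone [s].
Occurrence 2 (position 3): no conditioning environment matches → elsewhere allophone [s].
Occurrence 3 (position 4): no conditioning environment matches → elsewhere allophone [s].
Occurrence 4 (position 8): no conditioning environment matches → elsewhere allophone [s].
Occurrence 5 (position 9): no conditioning environment matches → elsewhere allophone [s].
Occurrence 6 (position 11): between a vowel and a following unstressed vowel → [h].

[s], [s], [s], [s], [s], [h]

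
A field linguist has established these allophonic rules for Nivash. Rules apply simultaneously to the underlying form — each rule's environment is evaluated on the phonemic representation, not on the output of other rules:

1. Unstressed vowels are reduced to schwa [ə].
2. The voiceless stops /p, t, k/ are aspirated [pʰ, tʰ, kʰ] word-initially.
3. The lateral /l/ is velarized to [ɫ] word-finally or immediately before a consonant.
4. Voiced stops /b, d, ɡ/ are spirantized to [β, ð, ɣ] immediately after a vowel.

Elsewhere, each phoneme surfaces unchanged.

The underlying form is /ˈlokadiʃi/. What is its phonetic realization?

/l/ — word-initial; rule 3 does not apply here → [l].
/o/ (between /l/ and /k/): rule 1 targets it, but not in an unstressed syllable → unchanged [o].
/k/ (between /o/ and /a/): rule 2 targets it, but not word-initially → unchanged [k].
Rule 1 applies to /a/ (between /k/ and /d/: in an unstressed syllable) → [ə].
Rule 4 applies to /d/ (between /a/ and /i/: immediately after a vowel) → [ð].
/i/ meets the environment for rule 1 (in an unstressed syllable) → [ə].
/ʃ/ (between /i/ and /i/) is unaffected → [ʃ].
/i/ — word-final, in an unstressed syllable — surfaces as [ə] (rule 1).

[ˈlokəðəʃə]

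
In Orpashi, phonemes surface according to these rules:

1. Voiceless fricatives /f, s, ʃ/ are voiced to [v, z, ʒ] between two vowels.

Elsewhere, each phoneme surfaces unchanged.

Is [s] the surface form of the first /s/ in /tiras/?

/s/ (word-final): rule 1 targets it, but not between two vowels → unchanged [s].
The actual realization is [s], which matches [s].

Yes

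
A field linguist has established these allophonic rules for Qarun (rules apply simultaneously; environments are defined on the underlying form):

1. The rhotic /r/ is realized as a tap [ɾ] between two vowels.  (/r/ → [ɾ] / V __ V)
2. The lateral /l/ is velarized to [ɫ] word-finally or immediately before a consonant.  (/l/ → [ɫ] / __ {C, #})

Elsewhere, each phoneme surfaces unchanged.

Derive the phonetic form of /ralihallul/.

[ralihaɫluɫ]

/r/ (word-initial) fails the environment for rule 1, so it stays [r].
/l/ — between /a/ and /i/; rule 2 does not apply here → [l].
/l/ — between /a/ and /l/, word-finally or immediately before a consonant — surfaces as [ɫ] (rule 2).
/l/ (between /l/ and /u/) is in the target of rule 2 but the environment (word-finally or immediately before a consonant) is not met → [l].
/l/ (word-final): word-finally or immediately before a consonant, so rule 2 applies → [ɫ].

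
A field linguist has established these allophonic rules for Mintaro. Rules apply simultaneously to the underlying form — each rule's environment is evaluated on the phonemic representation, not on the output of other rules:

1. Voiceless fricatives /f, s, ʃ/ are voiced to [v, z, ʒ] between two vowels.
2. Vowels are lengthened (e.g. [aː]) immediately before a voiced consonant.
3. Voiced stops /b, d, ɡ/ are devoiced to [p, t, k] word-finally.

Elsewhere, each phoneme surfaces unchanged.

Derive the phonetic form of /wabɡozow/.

[waːbɡoːzoːw]

/w/ (word-initial): no rule targets it → [w].
Rule 2 applies to /a/ (between /w/ and /b/: before a voiced consonant) → [aː].
/b/ (between /a/ and /ɡ/): rule 3 targets it, but not word-finally → unchanged [b].
/ɡ/ (between /b/ and /o/) is in the target of rule 3 but the environment (word-finally) is not met → [ɡ].
/o/ — between /ɡ/ and /z/, before a voiced consonant — surfaces as [oː] (rule 2).
/z/ (between /o/ and /o/) is unaffected → [z].
/o/ (between /z/ and /w/) occurs before a voiced consonant → [oː] by rule 2.
/w/ — not in any rule's target class → [w].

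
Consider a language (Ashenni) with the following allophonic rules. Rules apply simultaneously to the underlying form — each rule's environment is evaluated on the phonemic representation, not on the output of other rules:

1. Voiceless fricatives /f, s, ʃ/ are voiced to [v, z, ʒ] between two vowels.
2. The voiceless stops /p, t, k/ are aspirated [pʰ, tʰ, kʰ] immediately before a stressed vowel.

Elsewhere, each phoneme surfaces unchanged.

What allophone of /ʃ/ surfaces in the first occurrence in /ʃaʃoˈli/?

/ʃ/ (word-initial): rule 1 targets it, but not between two vowels → unchanged [ʃ].

[ʃ]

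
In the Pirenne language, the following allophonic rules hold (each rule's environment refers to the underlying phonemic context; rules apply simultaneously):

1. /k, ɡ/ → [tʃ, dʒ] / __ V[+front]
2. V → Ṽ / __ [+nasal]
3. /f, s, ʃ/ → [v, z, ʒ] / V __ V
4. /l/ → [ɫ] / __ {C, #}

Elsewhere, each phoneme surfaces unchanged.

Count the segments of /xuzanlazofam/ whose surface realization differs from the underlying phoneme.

3

Segments that undergo a rule: /a/ → [ã] (rule 2); /f/ → [v] (rule 3); /a/ → [ã] (rule 2).
All other segments surface unchanged.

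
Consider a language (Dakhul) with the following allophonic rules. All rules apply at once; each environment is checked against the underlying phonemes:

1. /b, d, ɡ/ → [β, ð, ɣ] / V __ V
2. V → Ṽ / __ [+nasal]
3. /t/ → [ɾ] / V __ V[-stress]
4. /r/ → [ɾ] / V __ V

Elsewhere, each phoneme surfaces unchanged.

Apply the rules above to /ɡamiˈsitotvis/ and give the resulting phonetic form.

[ɡãmiˈsiɾotvis]

/ɡ/ (word-initial) is in the target of rule 1 but the environment (between two vowels) is not met → [ɡ].
/a/ meets the environment for rule 2 (before a nasal consonant) → [ã].
/m/ — not in any rule's target class → [m].
/i/ (between /m/ and /s/): rule 2 targets it, but not before a nasal consonant → unchanged [i].
/s/ stays [s].
/i/ (between /s/ and /t/) fails the environment for rule 2, so it stays [i].
Rule 3 applies to /t/ (between /i/ and /o/: between a vowel and a following unstressed vowel) → [ɾ].
/o/ (between /t/ and /t/) fails the environment for rule 2, so it stays [o].
/t/ (between /o/ and /v/) fails the environment for rule 3, so it stays [t].
/v/ (between /t/ and /i/) is unaffected → [v].
/i/ — between /v/ and /s/; rule 2 does not apply here → [i].
/s/ stays [s].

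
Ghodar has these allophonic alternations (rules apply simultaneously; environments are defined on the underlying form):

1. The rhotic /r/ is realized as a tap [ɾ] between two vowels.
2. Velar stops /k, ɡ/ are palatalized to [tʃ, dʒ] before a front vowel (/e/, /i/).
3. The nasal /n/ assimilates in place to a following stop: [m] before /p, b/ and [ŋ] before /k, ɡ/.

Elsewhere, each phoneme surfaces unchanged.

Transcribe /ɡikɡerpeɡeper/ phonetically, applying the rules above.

[dʒikdʒerpedʒeper]

/ɡ/ — word-initial, before a front vowel — surfaces as [dʒ] (rule 2).
/k/ (between /i/ and /ɡ/) is in the target of rule 2 but the environment (before a front vowel) is not met → [k].
/ɡ/ meets the environment for rule 2 (before a front vowel) → [dʒ].
/r/ (between /e/ and /p/) is in the target of rule 1 but the environment (between two vowels) is not met → [r].
Rule 2 applies to /ɡ/ (between /e/ and /e/: before a front vowel) → [dʒ].
/r/ (word-final) is in the target of rule 1 but the environment (between two vowels) is not met → [r].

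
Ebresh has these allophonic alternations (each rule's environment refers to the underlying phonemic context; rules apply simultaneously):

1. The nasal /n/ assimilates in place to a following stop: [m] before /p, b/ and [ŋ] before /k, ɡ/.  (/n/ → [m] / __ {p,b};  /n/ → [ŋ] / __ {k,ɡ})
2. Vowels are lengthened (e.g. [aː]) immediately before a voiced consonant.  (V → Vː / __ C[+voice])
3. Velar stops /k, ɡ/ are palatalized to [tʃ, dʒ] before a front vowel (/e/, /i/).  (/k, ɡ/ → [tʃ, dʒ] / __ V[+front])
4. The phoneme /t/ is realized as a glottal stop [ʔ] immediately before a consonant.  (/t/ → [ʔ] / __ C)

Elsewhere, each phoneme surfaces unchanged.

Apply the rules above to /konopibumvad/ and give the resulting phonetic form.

/k/ (word-initial) fails the environment for rule 3, so it stays [k].
/o/ (between /k/ and /n/) occurs before a voiced consonant → [oː] by rule 2.
/n/ (between /o/ and /o/) fails the environment for rule 1, so it stays [n].
/o/ (between /n/ and /p/) is in the target of rule 2 but the environment (before a voiced consonant) is not met → [o].
/p/ — not in any rule's target class → [p].
/i/ (between /p/ and /b/) occurs before a voiced consonant → [iː] by rule 2.
/b/ (between /i/ and /u/): no rule targets it → [b].
/u/ — between /b/ and /m/, before a voiced consonant — surfaces as [uː] (rule 2).
/m/ stays [m].
/v/ — not in any rule's target class → [v].
Rule 2 applies to /a/ (between /v/ and /d/: before a voiced consonant) → [aː].
/d/ (word-final) is unaffected → [d].

[koːnopiːbuːmvaːd]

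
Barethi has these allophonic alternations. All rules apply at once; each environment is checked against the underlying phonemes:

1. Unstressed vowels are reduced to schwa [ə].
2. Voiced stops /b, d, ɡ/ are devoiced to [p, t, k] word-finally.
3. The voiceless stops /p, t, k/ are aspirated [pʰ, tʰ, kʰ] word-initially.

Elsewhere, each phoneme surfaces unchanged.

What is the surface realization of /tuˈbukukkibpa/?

[tʰəˈbukəkkəbpə]

/t/ meets the environment for rule 3 (word-initially) → [tʰ].
/u/ (between /t/ and /b/) occurs in an unstressed syllable → [ə] by rule 1.
/b/ (between /u/ and /u/) fails the environment for rule 2, so it stays [b].
/u/ (between /b/ and /k/) is in the target of rule 1 but the environment (in an unstressed syllable) is not met → [u].
/k/ (between /u/ and /u/) fails the environment for rule 3, so it stays [k].
/u/ (between /k/ and /k/) occurs in an unstressed syllable → [ə] by rule 1.
/k/ (between /u/ and /k/): rule 3 targets it, but not word-initially → unchanged [k].
/k/ — between /k/ and /i/; rule 3 does not apply here → [k].
/i/ (between /k/ and /b/) occurs in an unstressed syllable → [ə] by rule 1.
/b/ (between /i/ and /p/) is in the target of rule 2 but the environment (word-finally) is not met → [b].
/p/ (between /b/ and /a/) is in the target of rule 3 but the environment (word-initially) is not met → [p].
Rule 1 applies to /a/ (word-final: in an unstressed syllable) → [ə].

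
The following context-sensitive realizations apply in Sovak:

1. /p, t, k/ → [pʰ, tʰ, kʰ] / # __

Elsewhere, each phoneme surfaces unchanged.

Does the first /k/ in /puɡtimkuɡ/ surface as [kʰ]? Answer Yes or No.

/k/ (between /m/ and /u/): rule 1 targets it, but not word-initially → unchanged [k].
The actual realization is [k], not [kʰ].

No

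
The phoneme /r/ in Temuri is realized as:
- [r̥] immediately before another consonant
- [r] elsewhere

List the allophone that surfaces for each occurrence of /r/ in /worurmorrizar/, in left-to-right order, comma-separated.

Occurrence 1 (position 3): no conditioning environment matches → elsewhere allophone [r].
Occurrence 2 (position 5): immediately before another consonant → [r̥].
Occurrence 3 (position 8): immediately before another consonant → [r̥].
Occurrence 4 (position 9): no conditioning environment matches → elsewhere allophone [r].
Occurrence 5 (position 13): no conditioning environment matches → elsewhere allophone [r].

[r], [r̥], [r̥], [r], [r]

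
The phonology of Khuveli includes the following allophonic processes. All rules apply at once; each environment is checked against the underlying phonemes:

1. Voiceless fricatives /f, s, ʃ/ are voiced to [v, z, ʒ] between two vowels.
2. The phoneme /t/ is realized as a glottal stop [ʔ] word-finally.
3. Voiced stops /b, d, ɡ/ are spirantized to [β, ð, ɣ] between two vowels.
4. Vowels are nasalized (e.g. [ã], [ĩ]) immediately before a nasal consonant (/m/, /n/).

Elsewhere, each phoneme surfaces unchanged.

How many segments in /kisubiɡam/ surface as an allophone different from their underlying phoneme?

Segments that undergo a rule: /s/ → [z] (rule 1); /b/ → [β] (rule 3); /ɡ/ → [ɣ] (rule 3); /a/ → [ã] (rule 4).
All other segments surface unchanged.

4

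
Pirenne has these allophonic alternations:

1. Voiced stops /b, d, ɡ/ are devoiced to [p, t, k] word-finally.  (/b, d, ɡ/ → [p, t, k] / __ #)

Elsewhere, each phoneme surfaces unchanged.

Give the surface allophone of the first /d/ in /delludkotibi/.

/d/ — word-initial; rule 1 does not apply here → [d].

[d]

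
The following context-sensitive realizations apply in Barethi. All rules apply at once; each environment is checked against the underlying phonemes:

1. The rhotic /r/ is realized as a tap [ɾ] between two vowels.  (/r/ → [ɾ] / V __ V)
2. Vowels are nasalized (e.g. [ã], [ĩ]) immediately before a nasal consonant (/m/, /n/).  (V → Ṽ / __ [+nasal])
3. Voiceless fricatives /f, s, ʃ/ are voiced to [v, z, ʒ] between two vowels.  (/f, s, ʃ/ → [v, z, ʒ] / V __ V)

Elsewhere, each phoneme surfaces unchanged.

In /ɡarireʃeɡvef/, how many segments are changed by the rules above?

3

Segments that undergo a rule: /r/ → [ɾ] (rule 1); /r/ → [ɾ] (rule 1); /ʃ/ → [ʒ] (rule 3).
All other segments surface unchanged.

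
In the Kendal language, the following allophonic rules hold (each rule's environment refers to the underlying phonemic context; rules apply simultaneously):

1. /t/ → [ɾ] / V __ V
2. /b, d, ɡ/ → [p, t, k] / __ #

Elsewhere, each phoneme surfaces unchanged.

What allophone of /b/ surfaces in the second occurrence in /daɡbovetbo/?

[b]

/b/ (between /t/ and /o/) fails the environment for rule 2, so it stays [b].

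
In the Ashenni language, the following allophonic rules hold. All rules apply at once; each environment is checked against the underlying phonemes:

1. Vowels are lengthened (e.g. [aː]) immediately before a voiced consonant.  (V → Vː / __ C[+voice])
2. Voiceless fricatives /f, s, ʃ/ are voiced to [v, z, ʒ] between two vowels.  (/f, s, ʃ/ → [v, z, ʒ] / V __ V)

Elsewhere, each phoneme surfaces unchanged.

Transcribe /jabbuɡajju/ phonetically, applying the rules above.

/j/ — not in any rule's target class → [j].
/a/ meets the environment for rule 1 (before a voiced consonant) → [aː].
/b/ — not in any rule's target class → [b].
/b/ (between /b/ and /u/): no rule targets it → [b].
/u/ (between /b/ and /ɡ/) occurs before a voiced consonant → [uː] by rule 1.
/ɡ/ — not in any rule's target class → [ɡ].
/a/ meets the environment for rule 1 (before a voiced consonant) → [aː].
/j/ (between /a/ and /j/): no rule targets it → [j].
/j/ stays [j].
/u/ (word-final) fails the environment for rule 1, so it stays [u].

[jaːbbuːɡaːjju]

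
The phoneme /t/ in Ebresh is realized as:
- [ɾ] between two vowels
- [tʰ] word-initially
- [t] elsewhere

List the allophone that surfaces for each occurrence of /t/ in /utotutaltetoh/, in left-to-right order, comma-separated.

[ɾ], [ɾ], [ɾ], [t], [ɾ]

Occurrence 1 (position 2): between two vowels → [ɾ].
Occurrence 2 (position 4): between two vowels → [ɾ].
Occurrence 3 (position 6): between two vowels → [ɾ].
Occurrence 4 (position 9): no conditioning environment matches → elsewhere allophone [t].
Occurrence 5 (position 11): between two vowels → [ɾ].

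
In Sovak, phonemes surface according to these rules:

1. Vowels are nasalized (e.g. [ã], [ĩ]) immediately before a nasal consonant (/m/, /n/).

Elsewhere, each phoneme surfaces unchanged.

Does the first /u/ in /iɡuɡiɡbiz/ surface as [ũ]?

/u/ (between /ɡ/ and /ɡ/): rule 1 targets it, but not before a nasal consonant → unchanged [u].
The actual realization is [u], not [ũ].

No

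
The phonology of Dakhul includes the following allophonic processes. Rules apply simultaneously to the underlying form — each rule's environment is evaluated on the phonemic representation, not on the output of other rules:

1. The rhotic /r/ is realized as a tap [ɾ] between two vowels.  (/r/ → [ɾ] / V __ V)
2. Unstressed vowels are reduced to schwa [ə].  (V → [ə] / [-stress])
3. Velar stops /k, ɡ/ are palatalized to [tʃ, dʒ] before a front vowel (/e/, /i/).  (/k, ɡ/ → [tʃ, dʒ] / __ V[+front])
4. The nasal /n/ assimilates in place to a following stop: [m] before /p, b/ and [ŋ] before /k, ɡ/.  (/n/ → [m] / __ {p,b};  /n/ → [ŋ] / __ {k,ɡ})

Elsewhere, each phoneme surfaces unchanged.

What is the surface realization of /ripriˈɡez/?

/r/ (word-initial): rule 1 targets it, but not between two vowels → unchanged [r].
/i/ (between /r/ and /p/): in an unstressed syllable, so rule 2 applies → [ə].
/p/ (between /i/ and /r/) is unaffected → [p].
/r/ (between /p/ and /i/) fails the environment for rule 1, so it stays [r].
/i/ — between /r/ and /ɡ/, in an unstressed syllable — surfaces as [ə] (rule 2).
/ɡ/ (between /i/ and /e/) occurs before a front vowel → [dʒ] by rule 3.
/e/ (between /ɡ/ and /z/) fails the environment for rule 2, so it stays [e].
/z/ (word-final): no rule targets it → [z].

[rəprəˈdʒez]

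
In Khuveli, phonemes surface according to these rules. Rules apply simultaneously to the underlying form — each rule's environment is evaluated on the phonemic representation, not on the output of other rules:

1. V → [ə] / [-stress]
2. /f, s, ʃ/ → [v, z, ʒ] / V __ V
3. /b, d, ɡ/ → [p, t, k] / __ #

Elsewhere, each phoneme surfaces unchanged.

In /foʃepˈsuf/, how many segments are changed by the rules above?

3

Segments that undergo a rule: /o/ → [ə] (rule 1); /ʃ/ → [ʒ] (rule 2); /e/ → [ə] (rule 1).
All other segments surface unchanged.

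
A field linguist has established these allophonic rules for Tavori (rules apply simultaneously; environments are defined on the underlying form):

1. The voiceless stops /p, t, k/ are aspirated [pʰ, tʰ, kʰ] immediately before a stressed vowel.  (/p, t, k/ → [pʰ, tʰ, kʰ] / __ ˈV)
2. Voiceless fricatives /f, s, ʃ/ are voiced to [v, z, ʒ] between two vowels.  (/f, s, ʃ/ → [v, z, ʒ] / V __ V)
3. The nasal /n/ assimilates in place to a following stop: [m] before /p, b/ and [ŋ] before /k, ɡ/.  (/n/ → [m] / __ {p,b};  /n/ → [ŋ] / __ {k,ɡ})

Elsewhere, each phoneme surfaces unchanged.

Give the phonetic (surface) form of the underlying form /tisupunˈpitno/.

/t/ (word-initial) is in the target of rule 1 but the environment (immediately before a stressed vowel) is not met → [t].
/i/ (between /t/ and /s/) is unaffected → [i].
/s/ (between /i/ and /u/): between two vowels, so rule 2 applies → [z].
/u/ (between /s/ and /p/) is unaffected → [u].
/p/ (between /u/ and /u/) fails the environment for rule 1, so it stays [p].
/u/ (between /p/ and /n/) is unaffected → [u].
/n/ (between /u/ and /p/) occurs before a labial or velar stop → [m] by rule 3.
/p/ (between /n/ and /i/) occurs immediately before a stressed vowel → [pʰ] by rule 1.
/i/ (between /p/ and /t/): no rule targets it → [i].
/t/ — between /i/ and /n/; rule 1 does not apply here → [t].
/n/ (between /t/ and /o/) is in the target of rule 3 but the environment (before a labial or velar stop) is not met → [n].
/o/ stays [o].

[tizupumˈpʰitno]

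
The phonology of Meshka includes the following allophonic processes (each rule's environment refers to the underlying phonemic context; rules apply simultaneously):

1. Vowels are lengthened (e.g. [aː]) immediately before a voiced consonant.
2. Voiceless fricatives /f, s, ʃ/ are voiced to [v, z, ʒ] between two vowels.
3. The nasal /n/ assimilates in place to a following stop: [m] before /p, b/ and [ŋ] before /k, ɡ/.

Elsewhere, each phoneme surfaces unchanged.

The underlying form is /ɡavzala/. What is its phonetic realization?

[ɡaːvzaːla]

/ɡ/ — not in any rule's target class → [ɡ].
/a/ (between /ɡ/ and /v/): before a voiced consonant, so rule 1 applies → [aː].
/v/ — not in any rule's target class → [v].
/z/ (between /v/ and /a/): no rule targets it → [z].
/a/ (between /z/ and /l/): before a voiced consonant, so rule 1 applies → [aː].
/l/ stays [l].
/a/ (word-final) fails the environment for rule 1, so it stays [a].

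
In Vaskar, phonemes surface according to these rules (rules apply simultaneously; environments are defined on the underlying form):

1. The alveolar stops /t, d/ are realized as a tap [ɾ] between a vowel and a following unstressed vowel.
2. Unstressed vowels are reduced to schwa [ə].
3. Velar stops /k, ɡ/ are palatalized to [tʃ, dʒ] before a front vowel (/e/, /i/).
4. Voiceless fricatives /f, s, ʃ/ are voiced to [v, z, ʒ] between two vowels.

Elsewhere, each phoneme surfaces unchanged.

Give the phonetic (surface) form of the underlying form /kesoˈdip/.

/k/ (word-initial) occurs before a front vowel → [tʃ] by rule 3.
/e/ (between /k/ and /s/): in an unstressed syllable, so rule 2 applies → [ə].
/s/ meets the environment for rule 4 (between two vowels) → [z].
/o/ meets the environment for rule 2 (in an unstressed syllable) → [ə].
/d/ (between /o/ and /i/) fails the environment for rule 1, so it stays [d].
/i/ (between /d/ and /p/): rule 2 targets it, but not in an unstressed syllable → unchanged [i].
/p/ (word-final) is unaffected → [p].

[tʃəzəˈdip]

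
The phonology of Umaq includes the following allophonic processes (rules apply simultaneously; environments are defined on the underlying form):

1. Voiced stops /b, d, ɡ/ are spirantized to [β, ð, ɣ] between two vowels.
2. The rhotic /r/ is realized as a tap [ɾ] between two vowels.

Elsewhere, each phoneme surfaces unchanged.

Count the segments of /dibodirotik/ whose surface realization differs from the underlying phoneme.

Segments that undergo a rule: /b/ → [β] (rule 1); /d/ → [ð] (rule 1); /r/ → [ɾ] (rule 2).
All other segments surface unchanged.

3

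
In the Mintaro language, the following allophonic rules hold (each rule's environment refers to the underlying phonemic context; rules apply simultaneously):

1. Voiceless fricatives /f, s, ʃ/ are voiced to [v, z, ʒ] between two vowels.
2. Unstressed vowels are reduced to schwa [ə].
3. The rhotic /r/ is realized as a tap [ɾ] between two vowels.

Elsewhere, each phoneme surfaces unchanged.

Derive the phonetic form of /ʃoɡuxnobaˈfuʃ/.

/ʃ/ — word-initial; rule 1 does not apply here → [ʃ].
/o/ meets the environment for rule 2 (in an unstressed syllable) → [ə].
/ɡ/ (between /o/ and /u/): no rule targets it → [ɡ].
Rule 2 applies to /u/ (between /ɡ/ and /x/: in an unstressed syllable) → [ə].
/x/ stays [x].
/n/ stays [n].
/o/ (between /n/ and /b/) occurs in an unstressed syllable → [ə] by rule 2.
/b/ (between /o/ and /a/): no rule targets it → [b].
Rule 2 applies to /a/ (between /b/ and /f/: in an unstressed syllable) → [ə].
/f/ (between /a/ and /u/): between two vowels, so rule 1 applies → [v].
/u/ (between /f/ and /ʃ/) is in the target of rule 2 but the environment (in an unstressed syllable) is not met → [u].
/ʃ/ (word-final) is in the target of rule 1 but the environment (between two vowels) is not met → [ʃ].

[ʃəɡəxnəbəˈvuʃ]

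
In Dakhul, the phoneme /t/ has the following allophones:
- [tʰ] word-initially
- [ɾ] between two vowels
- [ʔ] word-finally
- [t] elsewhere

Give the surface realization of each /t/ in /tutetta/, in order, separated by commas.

[tʰ], [ɾ], [t], [t]

Occurrence 1 (position 1): word-initially → [tʰ].
Occurrence 2 (position 3): between two vowels → [ɾ].
Occurrence 3 (position 5): no conditioning environment matches → elsewhere allophone [t].
Occurrence 4 (position 6): no conditioning environment matches → elsewhere allophone [t].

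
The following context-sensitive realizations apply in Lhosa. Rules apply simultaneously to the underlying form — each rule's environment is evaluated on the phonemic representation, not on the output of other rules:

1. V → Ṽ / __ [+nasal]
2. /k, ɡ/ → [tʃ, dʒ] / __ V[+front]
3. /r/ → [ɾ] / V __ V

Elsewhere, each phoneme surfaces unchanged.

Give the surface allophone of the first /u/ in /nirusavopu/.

/u/ — between /r/ and /s/; rule 1 does not apply here → [u].

[u]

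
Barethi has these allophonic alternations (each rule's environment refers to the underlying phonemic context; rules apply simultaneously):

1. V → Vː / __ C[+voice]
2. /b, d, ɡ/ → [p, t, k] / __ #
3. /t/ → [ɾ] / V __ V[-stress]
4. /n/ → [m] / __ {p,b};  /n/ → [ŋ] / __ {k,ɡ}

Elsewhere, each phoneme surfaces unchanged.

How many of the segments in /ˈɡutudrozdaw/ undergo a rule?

4

Segments that undergo a rule: /t/ → [ɾ] (rule 3); /u/ → [uː] (rule 1); /o/ → [oː] (rule 1); /a/ → [aː] (rule 1).
All other segments surface unchanged.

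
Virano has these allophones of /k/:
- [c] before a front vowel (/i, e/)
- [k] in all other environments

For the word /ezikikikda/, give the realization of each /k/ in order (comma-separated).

Occurrence 1 (position 4): before a front vowel → [c].
Occurrence 2 (position 6): before a front vowel → [c].
Occurrence 3 (position 8): no conditioning environment matches → elsewhere allophone [k].

[c], [c], [k]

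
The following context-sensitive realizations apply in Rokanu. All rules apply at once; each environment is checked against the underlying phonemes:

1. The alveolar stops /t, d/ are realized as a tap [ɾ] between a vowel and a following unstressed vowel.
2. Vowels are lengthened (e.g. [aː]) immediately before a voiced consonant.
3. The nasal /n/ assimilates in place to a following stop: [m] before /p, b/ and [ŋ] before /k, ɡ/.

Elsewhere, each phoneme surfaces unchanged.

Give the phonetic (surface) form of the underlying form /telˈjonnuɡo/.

/t/ (word-initial): rule 1 targets it, but not between a vowel and a following unstressed vowel → unchanged [t].
/e/ (between /t/ and /l/) occurs before a voiced consonant → [eː] by rule 2.
/o/ — between /j/ and /n/, before a voiced consonant — surfaces as [oː] (rule 2).
/n/ — between /o/ and /n/; rule 3 does not apply here → [n].
/n/ (between /n/ and /u/) fails the environment for rule 3, so it stays [n].
Rule 2 applies to /u/ (between /n/ and /ɡ/: before a voiced consonant) → [uː].
/o/ — word-final; rule 2 does not apply here → [o].

[teːlˈjoːnnuːɡo]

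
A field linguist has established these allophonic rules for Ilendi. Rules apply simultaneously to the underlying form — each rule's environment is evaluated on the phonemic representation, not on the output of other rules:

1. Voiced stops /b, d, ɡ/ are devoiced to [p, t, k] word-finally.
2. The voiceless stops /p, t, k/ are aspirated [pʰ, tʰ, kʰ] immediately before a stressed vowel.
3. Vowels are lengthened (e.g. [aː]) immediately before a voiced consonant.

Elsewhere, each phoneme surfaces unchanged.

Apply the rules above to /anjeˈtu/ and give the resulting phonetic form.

[aːnjeˈtʰu]

/a/ meets the environment for rule 3 (before a voiced consonant) → [aː].
/n/ (between /a/ and /j/): no rule targets it → [n].
/j/ stays [j].
/e/ (between /j/ and /t/): rule 3 targets it, but not before a voiced consonant → unchanged [e].
/t/ meets the environment for rule 2 (immediately before a stressed vowel) → [tʰ].
/u/ (word-final) fails the environment for rule 3, so it stays [u].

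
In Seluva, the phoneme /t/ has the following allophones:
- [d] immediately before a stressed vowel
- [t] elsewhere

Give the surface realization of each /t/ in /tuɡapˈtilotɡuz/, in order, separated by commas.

Occurrence 1 (position 1): no conditioning environment matches → elsewhere allophone [t].
Occurrence 2 (position 6): immediately before a stressed vowel → [d].
Occurrence 3 (position 10): no conditioning environment matches → elsewhere allophone [t].

[t], [d], [t]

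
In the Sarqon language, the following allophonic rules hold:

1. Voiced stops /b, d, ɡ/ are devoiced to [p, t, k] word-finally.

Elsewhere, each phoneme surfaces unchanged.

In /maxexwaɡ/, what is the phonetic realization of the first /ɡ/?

/ɡ/ — word-final, word-finally — surfaces as [k] (rule 1).

[k]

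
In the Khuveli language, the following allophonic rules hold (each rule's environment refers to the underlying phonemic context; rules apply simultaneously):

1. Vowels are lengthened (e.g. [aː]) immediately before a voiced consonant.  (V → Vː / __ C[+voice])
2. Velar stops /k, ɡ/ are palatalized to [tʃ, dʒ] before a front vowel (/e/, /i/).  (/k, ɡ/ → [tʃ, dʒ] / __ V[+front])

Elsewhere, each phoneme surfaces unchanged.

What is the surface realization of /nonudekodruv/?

[noːnuːdekoːdruːv]

/n/ (word-initial): no rule targets it → [n].
/o/ (between /n/ and /n/) occurs before a voiced consonant → [oː] by rule 1.
/n/ stays [n].
Rule 1 applies to /u/ (between /n/ and /d/: before a voiced consonant) → [uː].
/d/ (between /u/ and /e/) is unaffected → [d].
/e/ (between /d/ and /k/): rule 1 targets it, but not before a voiced consonant → unchanged [e].
/k/ (between /e/ and /o/) is in the target of rule 2 but the environment (before a front vowel) is not met → [k].
/o/ meets the environment for rule 1 (before a voiced consonant) → [oː].
/d/ (between /o/ and /r/) is unaffected → [d].
/r/ (between /d/ and /u/): no rule targets it → [r].
Rule 1 applies to /u/ (between /r/ and /v/: before a voiced consonant) → [uː].
/v/ — not in any rule's target class → [v].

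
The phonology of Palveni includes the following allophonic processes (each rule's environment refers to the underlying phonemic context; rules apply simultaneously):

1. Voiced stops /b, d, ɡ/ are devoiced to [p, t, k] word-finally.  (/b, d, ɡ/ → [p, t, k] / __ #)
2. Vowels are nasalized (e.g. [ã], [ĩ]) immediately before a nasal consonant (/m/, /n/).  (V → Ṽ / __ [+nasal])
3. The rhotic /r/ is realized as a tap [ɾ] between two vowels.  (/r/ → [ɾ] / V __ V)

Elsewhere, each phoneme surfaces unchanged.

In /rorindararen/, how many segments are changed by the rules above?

5

Segments that undergo a rule: /r/ → [ɾ] (rule 3); /i/ → [ĩ] (rule 2); /r/ → [ɾ] (rule 3); /r/ → [ɾ] (rule 3); /e/ → [ẽ] (rule 2).
All other segments surface unchanged.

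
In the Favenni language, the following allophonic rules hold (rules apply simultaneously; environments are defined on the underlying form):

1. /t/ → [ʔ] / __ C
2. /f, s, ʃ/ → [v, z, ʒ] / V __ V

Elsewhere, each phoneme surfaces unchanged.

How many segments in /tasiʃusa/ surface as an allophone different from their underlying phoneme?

Segments that undergo a rule: /s/ → [z] (rule 2); /ʃ/ → [ʒ] (rule 2); /s/ → [z] (rule 2).
All other segments surface unchanged.

3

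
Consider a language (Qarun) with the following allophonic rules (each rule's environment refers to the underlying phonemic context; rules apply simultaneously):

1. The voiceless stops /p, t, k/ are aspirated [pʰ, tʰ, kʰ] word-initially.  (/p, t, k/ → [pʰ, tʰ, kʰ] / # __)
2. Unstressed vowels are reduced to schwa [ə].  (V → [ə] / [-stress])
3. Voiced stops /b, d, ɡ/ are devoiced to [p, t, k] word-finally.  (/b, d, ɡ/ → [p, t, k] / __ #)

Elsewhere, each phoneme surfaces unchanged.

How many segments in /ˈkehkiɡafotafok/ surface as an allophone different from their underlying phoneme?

6

Segments that undergo a rule: /k/ → [kʰ] (rule 1); /i/ → [ə] (rule 2); /a/ → [ə] (rule 2); /o/ → [ə] (rule 2); /a/ → [ə] (rule 2); /o/ → [ə] (rule 2).
All other segments surface unchanged.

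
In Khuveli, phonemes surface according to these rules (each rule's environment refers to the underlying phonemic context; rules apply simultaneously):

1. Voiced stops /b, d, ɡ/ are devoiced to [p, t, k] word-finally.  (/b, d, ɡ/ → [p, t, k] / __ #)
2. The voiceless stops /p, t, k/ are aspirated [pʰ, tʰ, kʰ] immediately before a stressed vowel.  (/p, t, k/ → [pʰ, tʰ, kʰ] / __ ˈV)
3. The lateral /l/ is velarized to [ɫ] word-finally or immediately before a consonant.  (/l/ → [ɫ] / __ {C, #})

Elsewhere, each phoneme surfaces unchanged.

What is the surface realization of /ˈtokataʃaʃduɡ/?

/t/ — word-initial, immediately before a stressed vowel — surfaces as [tʰ] (rule 2).
/o/ stays [o].
/k/ (between /o/ and /a/): rule 2 targets it, but not immediately before a stressed vowel → unchanged [k].
/a/ stays [a].
/t/ (between /a/ and /a/): rule 2 targets it, but not immediately before a stressed vowel → unchanged [t].
/a/ stays [a].
/ʃ/ (between /a/ and /a/): no rule targets it → [ʃ].
/a/ stays [a].
/ʃ/ (between /a/ and /d/) is unaffected → [ʃ].
/d/ (between /ʃ/ and /u/) fails the environment for rule 1, so it stays [d].
/u/ — not in any rule's target class → [u].
Rule 1 applies to /ɡ/ (word-final: word-finally) → [k].

[ˈtʰokataʃaʃduk]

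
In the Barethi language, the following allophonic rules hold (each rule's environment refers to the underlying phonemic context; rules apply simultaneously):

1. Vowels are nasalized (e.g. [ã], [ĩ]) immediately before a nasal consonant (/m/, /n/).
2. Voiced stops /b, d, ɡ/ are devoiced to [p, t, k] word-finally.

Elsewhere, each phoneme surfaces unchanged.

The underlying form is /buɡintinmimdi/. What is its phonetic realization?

/b/ (word-initial) is in the target of rule 2 but the environment (word-finally) is not met → [b].
/u/ (between /b/ and /ɡ/) fails the environment for rule 1, so it stays [u].
/ɡ/ (between /u/ and /i/): rule 2 targets it, but not word-finally → unchanged [ɡ].
/i/ (between /ɡ/ and /n/) occurs before a nasal consonant → [ĩ] by rule 1.
/n/ (between /i/ and /t/): no rule targets it → [n].
/t/ (between /n/ and /i/) is unaffected → [t].
/i/ — between /t/ and /n/, before a nasal consonant — surfaces as [ĩ] (rule 1).
/n/ (between /i/ and /m/) is unaffected → [n].
/m/ — not in any rule's target class → [m].
Rule 1 applies to /i/ (between /m/ and /m/: before a nasal consonant) → [ĩ].
/m/ stays [m].
/d/ — between /m/ and /i/; rule 2 does not apply here → [d].
/i/ (word-final) fails the environment for rule 1, so it stays [i].

[buɡĩntĩnmĩmdi]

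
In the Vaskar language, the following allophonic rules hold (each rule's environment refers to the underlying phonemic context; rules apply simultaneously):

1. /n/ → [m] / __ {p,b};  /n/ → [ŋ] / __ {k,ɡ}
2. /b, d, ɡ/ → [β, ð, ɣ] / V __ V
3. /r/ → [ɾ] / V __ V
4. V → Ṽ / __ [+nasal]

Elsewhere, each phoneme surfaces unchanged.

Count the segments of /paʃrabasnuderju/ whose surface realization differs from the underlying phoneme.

Segments that undergo a rule: /b/ → [β] (rule 2); /d/ → [ð] (rule 2).
All other segments surface unchanged.

2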